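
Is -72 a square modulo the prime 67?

yes

Reduce the numerator: -72 ≡ 62 (mod 67), so (-72/67) = (62/67).
Factor out 2: 62 = 2·31. Since 67 ≡ 3 (mod 8), (2/67) = -1. Now have -(31/67).
Both 31 ≡ 3 and 67 ≡ 3 (mod 4), so reciprocity gives (31/67) = -(67/31). Reduce: 67 ≡ 5 (mod 31). Now have (5/31).
5 ≡ 1 (mod 4), so quadratic reciprocity gives (5/31) = (31/5). Reduce: 31 ≡ 1 (mod 5). Now have (1/5).
(1/5) = 1. Collecting the sign factors: 1.
The Legendre symbol is 1, so x^2 ≡ -72 (mod 67) has solution.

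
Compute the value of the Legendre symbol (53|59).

1

53 ≡ 1 (mod 4), so quadratic reciprocity gives (53|59) = (59|53). Reduce: 59 ≡ 6 (mod 53). Now have (6|53).
Factor out 2: 6 = 2·3. Since 53 ≡ 5 (mod 8), (2|53) = -1. Now have -(3|53).
53 ≡ 1 (mod 4), so quadratic reciprocity gives (3|53) = (53|3). Reduce: 53 ≡ 2 (mod 3). Now have -(2|3).
Factor out 2: 2 = 2. Since 3 ≡ 3 (mod 8), (2|3) = -1. Now have (1|3).
(1|3) = 1. Collecting the sign factors: 1.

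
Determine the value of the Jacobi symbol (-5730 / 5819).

Pull out -1: (-5730 / 5819) = (-1 / 5819)·(5730 / 5819). Since 5819 ≡ 3 (mod 4), (-1 / 5819) = -1. Now have -(5730 / 5819).
Factor out 2: 5730 = 2·2865. Since 5819 ≡ 3 (mod 8), (2 / 5819) = -1. Now have (2865 / 5819).
2865 ≡ 1 (mod 4), so quadratic reciprocity gives (2865 / 5819) = (5819 / 2865). Reduce: 5819 ≡ 89 (mod 2865). Now have (89 / 2865).
89 ≡ 1 (mod 4), so quadratic reciprocity gives (89 / 2865) = (2865 / 89). Reduce: 2865 ≡ 17 (mod 89). Now have (17 / 89).
17 ≡ 1 (mod 4), so quadratic reciprocity gives (17 / 89) = (89 / 17). Reduce: 89 ≡ 4 (mod 17). Now have (4 / 17).
Factor out 2: 4 = 2^2. Since 17 ≡ 1 (mod 8), (2 / 17) = +1, and (2 / 17)^2 = +1. Now have (1 / 17).
(1 / 17) = 1. Collecting the sign factors: 1.

1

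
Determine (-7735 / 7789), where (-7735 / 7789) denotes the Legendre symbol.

Reduce the numerator: -7735 ≡ 54 (mod 7789), so (-7735 / 7789) = (54 / 7789).
Factor out 2: 54 = 2·27. Since 7789 ≡ 5 (mod 8), (2 / 7789) = -1. Now have -(27 / 7789).
7789 ≡ 1 (mod 4), so quadratic reciprocity gives (27 / 7789) = (7789 / 27). Reduce: 7789 ≡ 13 (mod 27). Now have -(13 / 27).
13 ≡ 1 (mod 4), so quadratic reciprocity gives (13 / 27) = (27 / 13). Reduce: 27 ≡ 1 (mod 13). Now have -(1 / 13).
(1 / 13) = 1. Collecting the sign factors: -1.

-1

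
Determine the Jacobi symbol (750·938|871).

0

By multiplicativity, (750·938|871) = (750|871)·(938|871).
First factor (750|871):
(750|871)
  = (375|871)    [871 ≡ 7 mod 8 ⇒ (2|871) = +1]
  = -(871|375)    [QR: both ≡ 3 mod 4, sign flips]
  = -(121|375)    [871 ≡ 121 mod 375]
  = -(375|121)    [QR: 121 ≡ 1 mod 4, sign kept]
  = -(12|121)    [375 ≡ 12 mod 121]
  = -(3|121)    [121 ≡ 1 mod 8 ⇒ (2|121)^2 = +1]
  = -(121|3)    [QR: 121 ≡ 1 mod 4, sign kept]
  = -(1|3)    [121 ≡ 1 mod 3]
  = -1    [(1|3) = 1]
Second factor (938|871):
(938|871)
  = (67|871)    [938 ≡ 67 mod 871]
  = -(871|67)    [QR: both ≡ 3 mod 4, sign flips]
  = -(0|67)    [871 ≡ 0 mod 67]
  = 0    [numerator 0, gcd > 1]
Product: (-1)·(0) = 0.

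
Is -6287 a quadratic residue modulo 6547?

Pull out -1: (-6287|6547) = (-1|6547)·(6287|6547). Since 6547 ≡ 3 (mod 4), (-1|6547) = -1. Now have -(6287|6547).
Both 6287 ≡ 3 and 6547 ≡ 3 (mod 4), so reciprocity gives (6287|6547) = -(6547|6287). Reduce: 6547 ≡ 260 (mod 6287). Now have (260|6287).
Factor out 2: 260 = 2^2·65. Since 6287 ≡ 7 (mod 8), (2|6287) = +1, and (2|6287)^2 = +1. Now have (65|6287).
65 ≡ 1 (mod 4), so quadratic reciprocity gives (65|6287) = (6287|65). Reduce: 6287 ≡ 47 (mod 65). Now have (47|65).
65 ≡ 1 (mod 4), so quadratic reciprocity gives (47|65) = (65|47). Reduce: 65 ≡ 18 (mod 47). Now have (18|47).
Factor out 2: 18 = 2·9. Since 47 ≡ 7 (mod 8), (2|47) = +1. Now have (9|47).
9 ≡ 1 (mod 4), so quadratic reciprocity gives (9|47) = (47|9). Reduce: 47 ≡ 2 (mod 9). Now have (2|9).
Factor out 2: 2 = 2. Since 9 ≡ 1 (mod 8), (2|9) = +1. Now have (1|9).
(1|9) = 1. Collecting the sign factors: 1.
The Legendre symbol is 1, so x^2 ≡ -6287 (mod 6547) has solution.

yes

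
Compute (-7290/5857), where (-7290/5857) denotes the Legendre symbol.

Reduce the numerator: -7290 ≡ 4424 (mod 5857), so (-7290/5857) = (4424/5857).
Factor out 2: 4424 = 2^3·553. Since 5857 ≡ 1 (mod 8), (2/5857) = +1, and (2/5857)^3 = +1. Now have (553/5857).
553 ≡ 1 (mod 4), so quadratic reciprocity gives (553/5857) = (5857/553). Reduce: 5857 ≡ 327 (mod 553). Now have (327/553).
553 ≡ 1 (mod 4), so quadratic reciprocity gives (327/553) = (553/327). Reduce: 553 ≡ 226 (mod 327). Now have (226/327).
Factor out 2: 226 = 2·113. Since 327 ≡ 7 (mod 8), (2/327) = +1. Now have (113/327).
113 ≡ 1 (mod 4), so quadratic reciprocity gives (113/327) = (327/113). Reduce: 327 ≡ 101 (mod 113). Now have (101/113).
101 ≡ 1 (mod 4), so quadratic reciprocity gives (101/113) = (113/101). Reduce: 113 ≡ 12 (mod 101). Now have (12/101).
Factor out 2: 12 = 2^2·3. Since 101 ≡ 5 (mod 8), (2/101) = -1, and (2/101)^2 = +1. Now have (3/101).
101 ≡ 1 (mod 4), so quadratic reciprocity gives (3/101) = (101/3). Reduce: 101 ≡ 2 (mod 3). Now have (2/3).
Factor out 2: 2 = 2. Since 3 ≡ 3 (mod 8), (2/3) = -1. Now have -(1/3).
(1/3) = 1. Collecting the sign factors: -1.

-1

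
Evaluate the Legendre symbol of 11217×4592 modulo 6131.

By multiplicativity, (11217·4592/6131) = (11217/6131)·(4592/6131).
First factor (11217/6131):
(11217/6131)
  = (5086/6131)    [11217 ≡ 5086 mod 6131]
  = -(2543/6131)    [6131 ≡ 3 mod 8 ⇒ (2/6131) = -1]
  = (6131/2543)    [QR: both ≡ 3 mod 4, sign flips]
  = (1045/2543)    [6131 ≡ 1045 mod 2543]
  = (2543/1045)    [QR: 1045 ≡ 1 mod 4, sign kept]
  = (453/1045)    [2543 ≡ 453 mod 1045]
  = (1045/453)    [QR: 453 ≡ 1 mod 4, sign kept]
  = (139/453)    [1045 ≡ 139 mod 453]
  = (453/139)    [QR: 453 ≡ 1 mod 4, sign kept]
  = (36/139)    [453 ≡ 36 mod 139]
  = (9/139)    [139 ≡ 3 mod 8 ⇒ (2/139)^2 = +1]
  = (139/9)    [QR: 9 ≡ 1 mod 4, sign kept]
  = (4/9)    [139 ≡ 4 mod 9]
  = (1/9)    [9 ≡ 1 mod 8 ⇒ (2/9)^2 = +1]
  = 1    [(1/9) = 1]
Second factor (4592/6131):
(4592/6131)
  = (287/6131)    [6131 ≡ 3 mod 8 ⇒ (2/6131)^4 = +1]
  = -(6131/287)    [QR: both ≡ 3 mod 4, sign flips]
  = -(104/287)    [6131 ≡ 104 mod 287]
  = -(13/287)    [287 ≡ 7 mod 8 ⇒ (2/287)^3 = +1]
  = -(287/13)    [QR: 13 ≡ 1 mod 4, sign kept]
  = -(1/13)    [287 ≡ 1 mod 13]
  = -1    [(1/13) = 1]
Product: (1)·(-1) = -1.

-1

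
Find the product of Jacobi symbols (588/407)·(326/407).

By multiplicativity, (588·326/407) = (588/407)·(326/407).
First factor (588/407):
(588/407)
  = (181/407)    [588 ≡ 181 mod 407]
  = (407/181)    [QR: 181 ≡ 1 mod 4, sign kept]
  = (45/181)    [407 ≡ 45 mod 181]
  = (181/45)    [QR: 45 ≡ 1 mod 4, sign kept]
  = (1/45)    [181 ≡ 1 mod 45]
  = 1    [(1/45) = 1]
Second factor (326/407):
(326/407)
  = (163/407)    [407 ≡ 7 mod 8 ⇒ (2/407) = +1]
  = -(407/163)    [QR: both ≡ 3 mod 4, sign flips]
  = -(81/163)    [407 ≡ 81 mod 163]
  = -(163/81)    [QR: 81 ≡ 1 mod 4, sign kept]
  = -(1/81)    [163 ≡ 1 mod 81]
  = -1    [(1/81) = 1]
Product: (1)·(-1) = -1.

-1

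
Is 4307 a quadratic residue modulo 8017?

yes

(4307|8017)
  = (8017|4307)    [QR: 8017 ≡ 1 mod 4, sign kept]
  = (3710|4307)    [8017 ≡ 3710 mod 4307]
  = -(1855|4307)    [4307 ≡ 3 mod 8 ⇒ (2|4307) = -1]
  = (4307|1855)    [QR: both ≡ 3 mod 4, sign flips]
  = (597|1855)    [4307 ≡ 597 mod 1855]
  = (1855|597)    [QR: 597 ≡ 1 mod 4, sign kept]
  = (64|597)    [1855 ≡ 64 mod 597]
  = (1|597)    [597 ≡ 5 mod 8 ⇒ (2|597)^6 = +1]
  = 1    [(1|597) = 1]
The Legendre symbol is 1, so x^2 ≡ 4307 (mod 8017) has solution.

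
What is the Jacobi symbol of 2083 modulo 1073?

1

(2083/1073)
  = (1010/1073)    [2083 ≡ 1010 mod 1073]
  = (505/1073)    [1073 ≡ 1 mod 8 ⇒ (2/1073) = +1]
  = (1073/505)    [QR: 505 ≡ 1 mod 4, sign kept]
  = (63/505)    [1073 ≡ 63 mod 505]
  = (505/63)    [QR: 505 ≡ 1 mod 4, sign kept]
  = (1/63)    [505 ≡ 1 mod 63]
  = 1    [(1/63) = 1]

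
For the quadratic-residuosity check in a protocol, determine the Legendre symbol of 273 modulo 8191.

273 ≡ 1 (mod 4), so quadratic reciprocity gives (273/8191) = (8191/273). Reduce: 8191 ≡ 1 (mod 273). Now have (1/273).
(1/273) = 1. Collecting the sign factors: 1.

1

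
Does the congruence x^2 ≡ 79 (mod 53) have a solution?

Reduce the numerator: 79 ≡ 26 (mod 53), so (79|53) = (26|53).
Factor out 2: 26 = 2·13. Since 53 ≡ 5 (mod 8), (2|53) = -1. Now have -(13|53).
13 ≡ 1 (mod 4), so quadratic reciprocity gives (13|53) = (53|13). Reduce: 53 ≡ 1 (mod 13). Now have -(1|13).
(1|13) = 1. Collecting the sign factors: -1.
The Legendre symbol is -1, so x^2 ≡ 79 (mod 53) has no solution.

no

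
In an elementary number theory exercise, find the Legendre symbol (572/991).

Factor out 2: 572 = 2^2·143. Since 991 ≡ 7 (mod 8), (2/991) = +1, and (2/991)^2 = +1. Now have (143/991).
Both 143 ≡ 3 and 991 ≡ 3 (mod 4), so reciprocity gives (143/991) = -(991/143). Reduce: 991 ≡ 133 (mod 143). Now have -(133/143).
133 ≡ 1 (mod 4), so quadratic reciprocity gives (133/143) = (143/133). Reduce: 143 ≡ 10 (mod 133). Now have -(10/133).
Factor out 2: 10 = 2·5. Since 133 ≡ 5 (mod 8), (2/133) = -1. Now have (5/133).
5 ≡ 1 (mod 4), so quadratic reciprocity gives (5/133) = (133/5). Reduce: 133 ≡ 3 (mod 5). Now have (3/5).
5 ≡ 1 (mod 4), so quadratic reciprocity gives (3/5) = (5/3). Reduce: 5 ≡ 2 (mod 3). Now have (2/3).
Factor out 2: 2 = 2. Since 3 ≡ 3 (mod 8), (2/3) = -1. Now have -(1/3).
(1/3) = 1. Collecting the sign factors: -1.

-1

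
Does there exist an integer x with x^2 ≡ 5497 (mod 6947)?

yes

(5497/6947)
  = (6947/5497)    [QR: 5497 ≡ 1 mod 4, sign kept]
  = (1450/5497)    [6947 ≡ 1450 mod 5497]
  = (725/5497)    [5497 ≡ 1 mod 8 ⇒ (2/5497) = +1]
  = (5497/725)    [QR: 725 ≡ 1 mod 4, sign kept]
  = (422/725)    [5497 ≡ 422 mod 725]
  = -(211/725)    [725 ≡ 5 mod 8 ⇒ (2/725) = -1]
  = -(725/211)    [QR: 725 ≡ 1 mod 4, sign kept]
  = -(92/211)    [725 ≡ 92 mod 211]
  = -(23/211)    [211 ≡ 3 mod 8 ⇒ (2/211)^2 = +1]
  = (211/23)    [QR: both ≡ 3 mod 4, sign flips]
  = (4/23)    [211 ≡ 4 mod 23]
  = (1/23)    [23 ≡ 7 mod 8 ⇒ (2/23)^2 = +1]
  = 1    [(1/23) = 1]
The Legendre symbol is 1, so x^2 ≡ 5497 (mod 6947) has solution.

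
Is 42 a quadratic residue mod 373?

no

(42/373)
  = -(21/373)    [373 ≡ 5 mod 8 ⇒ (2/373) = -1]
  = -(373/21)    [QR: 21 ≡ 1 mod 4, sign kept]
  = -(16/21)    [373 ≡ 16 mod 21]
  = -(1/21)    [21 ≡ 5 mod 8 ⇒ (2/21)^4 = +1]
  = -1    [(1/21) = 1]
(42/373) = -1, and 373 is prime, so 42 is not a quadratic residue mod 373.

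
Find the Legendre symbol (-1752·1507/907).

By multiplicativity, (-1752·1507/907) = (-1752/907)·(1507/907).
First factor (-1752/907):
Pull out -1: (-1752/907) = (-1/907)·(1752/907). Since 907 ≡ 3 (mod 4), (-1/907) = -1. Now have -(1752/907).
Reduce the numerator: 1752 ≡ 845 (mod 907), so (1752/907) = (845/907).
845 ≡ 1 (mod 4), so quadratic reciprocity gives (845/907) = (907/845). Reduce: 907 ≡ 62 (mod 845). Now have -(62/845).
Factor out 2: 62 = 2·31. Since 845 ≡ 5 (mod 8), (2/845) = -1. Now have (31/845).
845 ≡ 1 (mod 4), so quadratic reciprocity gives (31/845) = (845/31). Reduce: 845 ≡ 8 (mod 31). Now have (8/31).
Factor out 2: 8 = 2^3. Since 31 ≡ 7 (mod 8), (2/31) = +1, and (2/31)^3 = +1. Now have (1/31).
(1/31) = 1. Collecting the sign factors: 1.
Second factor (1507/907):
Reduce the numerator: 1507 ≡ 600 (mod 907), so (1507/907) = (600/907).
Factor out 2: 600 = 2^3·75. Since 907 ≡ 3 (mod 8), (2/907) = -1, and (2/907)^3 = -1. Now have -(75/907).
Both 75 ≡ 3 and 907 ≡ 3 (mod 4), so reciprocity gives (75/907) = -(907/75). Reduce: 907 ≡ 7 (mod 75). Now have (7/75).
Both 7 ≡ 3 and 75 ≡ 3 (mod 4), so reciprocity gives (7/75) = -(75/7). Reduce: 75 ≡ 5 (mod 7). Now have -(5/7).
5 ≡ 1 (mod 4), so quadratic reciprocity gives (5/7) = (7/5). Reduce: 7 ≡ 2 (mod 5). Now have -(2/5).
Factor out 2: 2 = 2. Since 5 ≡ 5 (mod 8), (2/5) = -1. Now have (1/5).
(1/5) = 1. Collecting the sign factors: 1.
Product: (1)·(1) = 1.

1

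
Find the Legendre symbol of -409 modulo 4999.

-1

(-409 / 4999)
  = (4590 / 4999)    [-409 ≡ 4590 mod 4999]
  = (2295 / 4999)    [4999 ≡ 7 mod 8 ⇒ (2 / 4999) = +1]
  = -(4999 / 2295)    [QR: both ≡ 3 mod 4, sign flips]
  = -(409 / 2295)    [4999 ≡ 409 mod 2295]
  = -(2295 / 409)    [QR: 409 ≡ 1 mod 4, sign kept]
  = -(250 / 409)    [2295 ≡ 250 mod 409]
  = -(125 / 409)    [409 ≡ 1 mod 8 ⇒ (2 / 409) = +1]
  = -(409 / 125)    [QR: 125 ≡ 1 mod 4, sign kept]
  = -(34 / 125)    [409 ≡ 34 mod 125]
  = (17 / 125)    [125 ≡ 5 mod 8 ⇒ (2 / 125) = -1]
  = (125 / 17)    [QR: 17 ≡ 1 mod 4, sign kept]
  = (6 / 17)    [125 ≡ 6 mod 17]
  = (3 / 17)    [17 ≡ 1 mod 8 ⇒ (2 / 17) = +1]
  = (17 / 3)    [QR: 17 ≡ 1 mod 4, sign kept]
  = (2 / 3)    [17 ≡ 2 mod 3]
  = -(1 / 3)    [3 ≡ 3 mod 8 ⇒ (2 / 3) = -1]
  = -1    [(1 / 3) = 1]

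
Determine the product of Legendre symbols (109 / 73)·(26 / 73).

By multiplicativity, (109·26 / 73) = (109 / 73)·(26 / 73).
First factor (109 / 73):
Reduce the numerator: 109 ≡ 36 (mod 73), so (109 / 73) = (36 / 73).
Factor out 2: 36 = 2^2·9. Since 73 ≡ 1 (mod 8), (2 / 73) = +1, and (2 / 73)^2 = +1. Now have (9 / 73).
9 ≡ 1 (mod 4), so quadratic reciprocity gives (9 / 73) = (73 / 9). Reduce: 73 ≡ 1 (mod 9). Now have (1 / 9).
(1 / 9) = 1. Collecting the sign factors: 1.
Second factor (26 / 73):
Factor out 2: 26 = 2·13. Since 73 ≡ 1 (mod 8), (2 / 73) = +1. Now have (13 / 73).
13 ≡ 1 (mod 4), so quadratic reciprocity gives (13 / 73) = (73 / 13). Reduce: 73 ≡ 8 (mod 13). Now have (8 / 13).
Factor out 2: 8 = 2^3. Since 13 ≡ 5 (mod 8), (2 / 13) = -1, and (2 / 13)^3 = -1. Now have -(1 / 13).
(1 / 13) = 1. Collecting the sign factors: -1.
Product: (1)·(-1) = -1.

-1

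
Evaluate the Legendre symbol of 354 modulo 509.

(354/509)
  = -(177/509)    [509 ≡ 5 mod 8 ⇒ (2/509) = -1]
  = -(509/177)    [QR: 177 ≡ 1 mod 4, sign kept]
  = -(155/177)    [509 ≡ 155 mod 177]
  = -(177/155)    [QR: 177 ≡ 1 mod 4, sign kept]
  = -(22/155)    [177 ≡ 22 mod 155]
  = (11/155)    [155 ≡ 3 mod 8 ⇒ (2/155) = -1]
  = -(155/11)    [QR: both ≡ 3 mod 4, sign flips]
  = -(1/11)    [155 ≡ 1 mod 11]
  = -1    [(1/11) = 1]

-1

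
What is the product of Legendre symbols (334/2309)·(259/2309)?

1

By multiplicativity, (334·259/2309) = (334/2309)·(259/2309).
First factor (334/2309):
(334/2309)
  = -(167/2309)    [2309 ≡ 5 mod 8 ⇒ (2/2309) = -1]
  = -(2309/167)    [QR: 2309 ≡ 1 mod 4, sign kept]
  = -(138/167)    [2309 ≡ 138 mod 167]
  = -(69/167)    [167 ≡ 7 mod 8 ⇒ (2/167) = +1]
  = -(167/69)    [QR: 69 ≡ 1 mod 4, sign kept]
  = -(29/69)    [167 ≡ 29 mod 69]
  = -(69/29)    [QR: 29 ≡ 1 mod 4, sign kept]
  = -(11/29)    [69 ≡ 11 mod 29]
  = -(29/11)    [QR: 29 ≡ 1 mod 4, sign kept]
  = -(7/11)    [29 ≡ 7 mod 11]
  = (11/7)    [QR: both ≡ 3 mod 4, sign flips]
  = (4/7)    [11 ≡ 4 mod 7]
  = (1/7)    [7 ≡ 7 mod 8 ⇒ (2/7)^2 = +1]
  = 1    [(1/7) = 1]
Second factor (259/2309):
(259/2309)
  = (2309/259)    [QR: 2309 ≡ 1 mod 4, sign kept]
  = (237/259)    [2309 ≡ 237 mod 259]
  = (259/237)    [QR: 237 ≡ 1 mod 4, sign kept]
  = (22/237)    [259 ≡ 22 mod 237]
  = -(11/237)    [237 ≡ 5 mod 8 ⇒ (2/237) = -1]
  = -(237/11)    [QR: 237 ≡ 1 mod 4, sign kept]
  = -(6/11)    [237 ≡ 6 mod 11]
  = (3/11)    [11 ≡ 3 mod 8 ⇒ (2/11) = -1]
  = -(11/3)    [QR: both ≡ 3 mod 4, sign flips]
  = -(2/3)    [11 ≡ 2 mod 3]
  = (1/3)    [3 ≡ 3 mod 8 ⇒ (2/3) = -1]
  = 1    [(1/3) = 1]
Product: (1)·(1) = 1.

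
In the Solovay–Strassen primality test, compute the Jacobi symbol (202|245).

-1

Factor out 2: 202 = 2·101. Since 245 ≡ 5 (mod 8), (2|245) = -1. Now have -(101|245).
101 ≡ 1 (mod 4), so quadratic reciprocity gives (101|245) = (245|101). Reduce: 245 ≡ 43 (mod 101). Now have -(43|101).
101 ≡ 1 (mod 4), so quadratic reciprocity gives (43|101) = (101|43). Reduce: 101 ≡ 15 (mod 43). Now have -(15|43).
Both 15 ≡ 3 and 43 ≡ 3 (mod 4), so reciprocity gives (15|43) = -(43|15). Reduce: 43 ≡ 13 (mod 15). Now have (13|15).
13 ≡ 1 (mod 4), so quadratic reciprocity gives (13|15) = (15|13). Reduce: 15 ≡ 2 (mod 13). Now have (2|13).
Factor out 2: 2 = 2. Since 13 ≡ 5 (mod 8), (2|13) = -1. Now have -(1|13).
(1|13) = 1. Collecting the sign factors: -1.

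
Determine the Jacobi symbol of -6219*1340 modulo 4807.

1

By multiplicativity, (-6219·1340 / 4807) = (-6219 / 4807)·(1340 / 4807).
First factor (-6219 / 4807):
Pull out -1: (-6219 / 4807) = (-1 / 4807)·(6219 / 4807). Since 4807 ≡ 3 (mod 4), (-1 / 4807) = -1. Now have -(6219 / 4807).
Reduce the numerator: 6219 ≡ 1412 (mod 4807), so (6219 / 4807) = (1412 / 4807).
Factor out 2: 1412 = 2^2·353. Since 4807 ≡ 7 (mod 8), (2 / 4807) = +1, and (2 / 4807)^2 = +1. Now have -(353 / 4807).
353 ≡ 1 (mod 4), so quadratic reciprocity gives (353 / 4807) = (4807 / 353). Reduce: 4807 ≡ 218 (mod 353). Now have -(218 / 353).
Factor out 2: 218 = 2·109. Since 353 ≡ 1 (mod 8), (2 / 353) = +1. Now have -(109 / 353).
109 ≡ 1 (mod 4), so quadratic reciprocity gives (109 / 353) = (353 / 109). Reduce: 353 ≡ 26 (mod 109). Now have -(26 / 109).
Factor out 2: 26 = 2·13. Since 109 ≡ 5 (mod 8), (2 / 109) = -1. Now have (13 / 109).
13 ≡ 1 (mod 4), so quadratic reciprocity gives (13 / 109) = (109 / 13). Reduce: 109 ≡ 5 (mod 13). Now have (5 / 13).
5 ≡ 1 (mod 4), so quadratic reciprocity gives (5 / 13) = (13 / 5). Reduce: 13 ≡ 3 (mod 5). Now have (3 / 5).
5 ≡ 1 (mod 4), so quadratic reciprocity gives (3 / 5) = (5 / 3). Reduce: 5 ≡ 2 (mod 3). Now have (2 / 3).
Factor out 2: 2 = 2. Since 3 ≡ 3 (mod 8), (2 / 3) = -1. Now have -(1 / 3).
(1 / 3) = 1. Collecting the sign factors: -1.
Second factor (1340 / 4807):
Factor out 2: 1340 = 2^2·335. Since 4807 ≡ 7 (mod 8), (2 / 4807) = +1, and (2 / 4807)^2 = +1. Now have (335 / 4807).
Both 335 ≡ 3 and 4807 ≡ 3 (mod 4), so reciprocity gives (335 / 4807) = -(4807 / 335). Reduce: 4807 ≡ 117 (mod 335). Now have -(117 / 335).
117 ≡ 1 (mod 4), so quadratic reciprocity gives (117 / 335) = (335 / 117). Reduce: 335 ≡ 101 (mod 117). Now have -(101 / 117).
101 ≡ 1 (mod 4), so quadratic reciprocity gives (101 / 117) = (117 / 101). Reduce: 117 ≡ 16 (mod 101). Now have -(16 / 101).
Factor out 2: 16 = 2^4. Since 101 ≡ 5 (mod 8), (2 / 101) = -1, and (2 / 101)^4 = +1. Now have -(1 / 101).
(1 / 101) = 1. Collecting the sign factors: -1.
Product: (-1)·(-1) = 1.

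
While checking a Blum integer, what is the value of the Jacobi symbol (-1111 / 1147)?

(-1111 / 1147)
  = (36 / 1147)    [-1111 ≡ 36 mod 1147]
  = (9 / 1147)    [1147 ≡ 3 mod 8 ⇒ (2 / 1147)^2 = +1]
  = (1147 / 9)    [QR: 9 ≡ 1 mod 4, sign kept]
  = (4 / 9)    [1147 ≡ 4 mod 9]
  = (1 / 9)    [9 ≡ 1 mod 8 ⇒ (2 / 9)^2 = +1]
  = 1    [(1 / 9) = 1]

1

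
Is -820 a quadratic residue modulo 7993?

no

(-820/7993)
  = (7173/7993)    [-820 ≡ 7173 mod 7993]
  = (7993/7173)    [QR: 7173 ≡ 1 mod 4, sign kept]
  = (820/7173)    [7993 ≡ 820 mod 7173]
  = (205/7173)    [7173 ≡ 5 mod 8 ⇒ (2/7173)^2 = +1]
  = (7173/205)    [QR: 205 ≡ 1 mod 4, sign kept]
  = (203/205)    [7173 ≡ 203 mod 205]
  = (205/203)    [QR: 205 ≡ 1 mod 4, sign kept]
  = (2/203)    [205 ≡ 2 mod 203]
  = -(1/203)    [203 ≡ 3 mod 8 ⇒ (2/203) = -1]
  = -1    [(1/203) = 1]
The Legendre symbol is -1, so x^2 ≡ -820 (mod 7993) has no solution.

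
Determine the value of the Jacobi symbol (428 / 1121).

(428 / 1121)
  = (107 / 1121)    [1121 ≡ 1 mod 8 ⇒ (2 / 1121)^2 = +1]
  = (1121 / 107)    [QR: 1121 ≡ 1 mod 4, sign kept]
  = (51 / 107)    [1121 ≡ 51 mod 107]
  = -(107 / 51)    [QR: both ≡ 3 mod 4, sign flips]
  = -(5 / 51)    [107 ≡ 5 mod 51]
  = -(51 / 5)    [QR: 5 ≡ 1 mod 4, sign kept]
  = -(1 / 5)    [51 ≡ 1 mod 5]
  = -1    [(1 / 5) = 1]

-1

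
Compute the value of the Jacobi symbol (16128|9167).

-1

(16128|9167)
  = (6961|9167)    [16128 ≡ 6961 mod 9167]
  = (9167|6961)    [QR: 6961 ≡ 1 mod 4, sign kept]
  = (2206|6961)    [9167 ≡ 2206 mod 6961]
  = (1103|6961)    [6961 ≡ 1 mod 8 ⇒ (2|6961) = +1]
  = (6961|1103)    [QR: 6961 ≡ 1 mod 4, sign kept]
  = (343|1103)    [6961 ≡ 343 mod 1103]
  = -(1103|343)    [QR: both ≡ 3 mod 4, sign flips]
  = -(74|343)    [1103 ≡ 74 mod 343]
  = -(37|343)    [343 ≡ 7 mod 8 ⇒ (2|343) = +1]
  = -(343|37)    [QR: 37 ≡ 1 mod 4, sign kept]
  = -(10|37)    [343 ≡ 10 mod 37]
  = (5|37)    [37 ≡ 5 mod 8 ⇒ (2|37) = -1]
  = (37|5)    [QR: 5 ≡ 1 mod 4, sign kept]
  = (2|5)    [37 ≡ 2 mod 5]
  = -(1|5)    [5 ≡ 5 mod 8 ⇒ (2|5) = -1]
  = -1    [(1|5) = 1]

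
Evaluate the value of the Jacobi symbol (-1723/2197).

-1

(-1723/2197)
  = (1723/2197)    [2197 ≡ 1 mod 4 ⇒ (-1/2197) = +1]
  = (2197/1723)    [QR: 2197 ≡ 1 mod 4, sign kept]
  = (474/1723)    [2197 ≡ 474 mod 1723]
  = -(237/1723)    [1723 ≡ 3 mod 8 ⇒ (2/1723) = -1]
  = -(1723/237)    [QR: 237 ≡ 1 mod 4, sign kept]
  = -(64/237)    [1723 ≡ 64 mod 237]
  = -(1/237)    [237 ≡ 5 mod 8 ⇒ (2/237)^6 = +1]
  = -1    [(1/237) = 1]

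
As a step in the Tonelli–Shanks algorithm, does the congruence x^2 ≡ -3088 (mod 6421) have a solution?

no

Reduce the numerator: -3088 ≡ 3333 (mod 6421), so (-3088|6421) = (3333|6421).
3333 ≡ 1 (mod 4), so quadratic reciprocity gives (3333|6421) = (6421|3333). Reduce: 6421 ≡ 3088 (mod 3333). Now have (3088|3333).
Factor out 2: 3088 = 2^4·193. Since 3333 ≡ 5 (mod 8), (2|3333) = -1, and (2|3333)^4 = +1. Now have (193|3333).
193 ≡ 1 (mod 4), so quadratic reciprocity gives (193|3333) = (3333|193). Reduce: 3333 ≡ 52 (mod 193). Now have (52|193).
Factor out 2: 52 = 2^2·13. Since 193 ≡ 1 (mod 8), (2|193) = +1, and (2|193)^2 = +1. Now have (13|193).
13 ≡ 1 (mod 4), so quadratic reciprocity gives (13|193) = (193|13). Reduce: 193 ≡ 11 (mod 13). Now have (11|13).
13 ≡ 1 (mod 4), so quadratic reciprocity gives (11|13) = (13|11). Reduce: 13 ≡ 2 (mod 11). Now have (2|11).
Factor out 2: 2 = 2. Since 11 ≡ 3 (mod 8), (2|11) = -1. Now have -(1|11).
(1|11) = 1. Collecting the sign factors: -1.
The Legendre symbol is -1, so x^2 ≡ -3088 (mod 6421) has no solution.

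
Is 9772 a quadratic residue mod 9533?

no

Reduce the numerator: 9772 ≡ 239 (mod 9533), so (9772/9533) = (239/9533).
9533 ≡ 1 (mod 4), so quadratic reciprocity gives (239/9533) = (9533/239). Reduce: 9533 ≡ 212 (mod 239). Now have (212/239).
Factor out 2: 212 = 2^2·53. Since 239 ≡ 7 (mod 8), (2/239) = +1, and (2/239)^2 = +1. Now have (53/239).
53 ≡ 1 (mod 4), so quadratic reciprocity gives (53/239) = (239/53). Reduce: 239 ≡ 27 (mod 53). Now have (27/53).
53 ≡ 1 (mod 4), so quadratic reciprocity gives (27/53) = (53/27). Reduce: 53 ≡ 26 (mod 27). Now have (26/27).
Factor out 2: 26 = 2·13. Since 27 ≡ 3 (mod 8), (2/27) = -1. Now have -(13/27).
13 ≡ 1 (mod 4), so quadratic reciprocity gives (13/27) = (27/13). Reduce: 27 ≡ 1 (mod 13). Now have -(1/13).
(1/13) = 1. Collecting the sign factors: -1.
The Legendre symbol is -1, so x^2 ≡ 9772 (mod 9533) has no solution.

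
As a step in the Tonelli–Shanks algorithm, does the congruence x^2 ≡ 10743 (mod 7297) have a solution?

no

(10743|7297)
  = (3446|7297)    [10743 ≡ 3446 mod 7297]
  = (1723|7297)    [7297 ≡ 1 mod 8 ⇒ (2|7297) = +1]
  = (7297|1723)    [QR: 7297 ≡ 1 mod 4, sign kept]
  = (405|1723)    [7297 ≡ 405 mod 1723]
  = (1723|405)    [QR: 405 ≡ 1 mod 4, sign kept]
  = (103|405)    [1723 ≡ 103 mod 405]
  = (405|103)    [QR: 405 ≡ 1 mod 4, sign kept]
  = (96|103)    [405 ≡ 96 mod 103]
  = (3|103)    [103 ≡ 7 mod 8 ⇒ (2|103)^5 = +1]
  = -(103|3)    [QR: both ≡ 3 mod 4, sign flips]
  = -(1|3)    [103 ≡ 1 mod 3]
  = -1    [(1|3) = 1]
The Legendre symbol is -1, so x^2 ≡ 10743 (mod 7297) has no solution.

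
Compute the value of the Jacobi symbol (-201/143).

Reduce the numerator: -201 ≡ 85 (mod 143), so (-201/143) = (85/143).
85 ≡ 1 (mod 4), so quadratic reciprocity gives (85/143) = (143/85). Reduce: 143 ≡ 58 (mod 85). Now have (58/85).
Factor out 2: 58 = 2·29. Since 85 ≡ 5 (mod 8), (2/85) = -1. Now have -(29/85).
29 ≡ 1 (mod 4), so quadratic reciprocity gives (29/85) = (85/29). Reduce: 85 ≡ 27 (mod 29). Now have -(27/29).
29 ≡ 1 (mod 4), so quadratic reciprocity gives (27/29) = (29/27). Reduce: 29 ≡ 2 (mod 27). Now have -(2/27).
Factor out 2: 2 = 2. Since 27 ≡ 3 (mod 8), (2/27) = -1. Now have (1/27).
(1/27) = 1. Collecting the sign factors: 1.

1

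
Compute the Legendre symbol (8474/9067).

1

Factor out 2: 8474 = 2·4237. Since 9067 ≡ 3 (mod 8), (2/9067) = -1. Now have -(4237/9067).
4237 ≡ 1 (mod 4), so quadratic reciprocity gives (4237/9067) = (9067/4237). Reduce: 9067 ≡ 593 (mod 4237). Now have -(593/4237).
593 ≡ 1 (mod 4), so quadratic reciprocity gives (593/4237) = (4237/593). Reduce: 4237 ≡ 86 (mod 593). Now have -(86/593).
Factor out 2: 86 = 2·43. Since 593 ≡ 1 (mod 8), (2/593) = +1. Now have -(43/593).
593 ≡ 1 (mod 4), so quadratic reciprocity gives (43/593) = (593/43). Reduce: 593 ≡ 34 (mod 43). Now have -(34/43).
Factor out 2: 34 = 2·17. Since 43 ≡ 3 (mod 8), (2/43) = -1. Now have (17/43).
17 ≡ 1 (mod 4), so quadratic reciprocity gives (17/43) = (43/17). Reduce: 43 ≡ 9 (mod 17). Now have (9/17).
9 ≡ 1 (mod 4), so quadratic reciprocity gives (9/17) = (17/9). Reduce: 17 ≡ 8 (mod 9). Now have (8/9).
Factor out 2: 8 = 2^3. Since 9 ≡ 1 (mod 8), (2/9) = +1, and (2/9)^3 = +1. Now have (1/9).
(1/9) = 1. Collecting the sign factors: 1.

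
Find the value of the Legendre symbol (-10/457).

-1

(-10/457)
  = (447/457)    [-10 ≡ 447 mod 457]
  = (457/447)    [QR: 457 ≡ 1 mod 4, sign kept]
  = (10/447)    [457 ≡ 10 mod 447]
  = (5/447)    [447 ≡ 7 mod 8 ⇒ (2/447) = +1]
  = (447/5)    [QR: 5 ≡ 1 mod 4, sign kept]
  = (2/5)    [447 ≡ 2 mod 5]
  = -(1/5)    [5 ≡ 5 mod 8 ⇒ (2/5) = -1]
  = -1    [(1/5) = 1]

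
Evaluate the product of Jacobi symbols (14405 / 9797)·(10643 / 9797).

1

By multiplicativity, (14405·10643 / 9797) = (14405 / 9797)·(10643 / 9797).
First factor (14405 / 9797):
(14405 / 9797)
  = (4608 / 9797)    [14405 ≡ 4608 mod 9797]
  = -(9 / 9797)    [9797 ≡ 5 mod 8 ⇒ (2 / 9797)^9 = -1]
  = -(9797 / 9)    [QR: 9 ≡ 1 mod 4, sign kept]
  = -(5 / 9)    [9797 ≡ 5 mod 9]
  = -(9 / 5)    [QR: 5 ≡ 1 mod 4, sign kept]
  = -(4 / 5)    [9 ≡ 4 mod 5]
  = -(1 / 5)    [5 ≡ 5 mod 8 ⇒ (2 / 5)^2 = +1]
  = -1    [(1 / 5) = 1]
Second factor (10643 / 9797):
(10643 / 9797)
  = (846 / 9797)    [10643 ≡ 846 mod 9797]
  = -(423 / 9797)    [9797 ≡ 5 mod 8 ⇒ (2 / 9797) = -1]
  = -(9797 / 423)    [QR: 9797 ≡ 1 mod 4, sign kept]
  = -(68 / 423)    [9797 ≡ 68 mod 423]
  = -(17 / 423)    [423 ≡ 7 mod 8 ⇒ (2 / 423)^2 = +1]
  = -(423 / 17)    [QR: 17 ≡ 1 mod 4, sign kept]
  = -(15 / 17)    [423 ≡ 15 mod 17]
  = -(17 / 15)    [QR: 17 ≡ 1 mod 4, sign kept]
  = -(2 / 15)    [17 ≡ 2 mod 15]
  = -(1 / 15)    [15 ≡ 7 mod 8 ⇒ (2 / 15) = +1]
  = -1    [(1 / 15) = 1]
Product: (-1)·(-1) = 1.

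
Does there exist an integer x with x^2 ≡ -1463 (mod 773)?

yes

Reduce the numerator: -1463 ≡ 83 (mod 773), so (-1463/773) = (83/773).
773 ≡ 1 (mod 4), so quadratic reciprocity gives (83/773) = (773/83). Reduce: 773 ≡ 26 (mod 83). Now have (26/83).
Factor out 2: 26 = 2·13. Since 83 ≡ 3 (mod 8), (2/83) = -1. Now have -(13/83).
13 ≡ 1 (mod 4), so quadratic reciprocity gives (13/83) = (83/13). Reduce: 83 ≡ 5 (mod 13). Now have -(5/13).
5 ≡ 1 (mod 4), so quadratic reciprocity gives (5/13) = (13/5). Reduce: 13 ≡ 3 (mod 5). Now have -(3/5).
5 ≡ 1 (mod 4), so quadratic reciprocity gives (3/5) = (5/3). Reduce: 5 ≡ 2 (mod 3). Now have -(2/3).
Factor out 2: 2 = 2. Since 3 ≡ 3 (mod 8), (2/3) = -1. Now have (1/3).
(1/3) = 1. Collecting the sign factors: 1.
The Legendre symbol is 1, so x^2 ≡ -1463 (mod 773) has solution.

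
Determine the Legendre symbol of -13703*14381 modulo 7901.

1

By multiplicativity, (-13703·14381/7901) = (-13703/7901)·(14381/7901).
First factor (-13703/7901):
(-13703/7901)
  = (13703/7901)    [7901 ≡ 1 mod 4 ⇒ (-1/7901) = +1]
  = (5802/7901)    [13703 ≡ 5802 mod 7901]
  = -(2901/7901)    [7901 ≡ 5 mod 8 ⇒ (2/7901) = -1]
  = -(7901/2901)    [QR: 2901 ≡ 1 mod 4, sign kept]
  = -(2099/2901)    [7901 ≡ 2099 mod 2901]
  = -(2901/2099)    [QR: 2901 ≡ 1 mod 4, sign kept]
  = -(802/2099)    [2901 ≡ 802 mod 2099]
  = (401/2099)    [2099 ≡ 3 mod 8 ⇒ (2/2099) = -1]
  = (2099/401)    [QR: 401 ≡ 1 mod 4, sign kept]
  = (94/401)    [2099 ≡ 94 mod 401]
  = (47/401)    [401 ≡ 1 mod 8 ⇒ (2/401) = +1]
  = (401/47)    [QR: 401 ≡ 1 mod 4, sign kept]
  = (25/47)    [401 ≡ 25 mod 47]
  = (47/25)    [QR: 25 ≡ 1 mod 4, sign kept]
  = (22/25)    [47 ≡ 22 mod 25]
  = (11/25)    [25 ≡ 1 mod 8 ⇒ (2/25) = +1]
  = (25/11)    [QR: 25 ≡ 1 mod 4, sign kept]
  = (3/11)    [25 ≡ 3 mod 11]
  = -(11/3)    [QR: both ≡ 3 mod 4, sign flips]
  = -(2/3)    [11 ≡ 2 mod 3]
  = (1/3)    [3 ≡ 3 mod 8 ⇒ (2/3) = -1]
  = 1    [(1/3) = 1]
Second factor (14381/7901):
(14381/7901)
  = (6480/7901)    [14381 ≡ 6480 mod 7901]
  = (405/7901)    [7901 ≡ 5 mod 8 ⇒ (2/7901)^4 = +1]
  = (7901/405)    [QR: 405 ≡ 1 mod 4, sign kept]
  = (206/405)    [7901 ≡ 206 mod 405]
  = -(103/405)    [405 ≡ 5 mod 8 ⇒ (2/405) = -1]
  = -(405/103)    [QR: 405 ≡ 1 mod 4, sign kept]
  = -(96/103)    [405 ≡ 96 mod 103]
  = -(3/103)    [103 ≡ 7 mod 8 ⇒ (2/103)^5 = +1]
  = (103/3)    [QR: both ≡ 3 mod 4, sign flips]
  = (1/3)    [103 ≡ 1 mod 3]
  = 1    [(1/3) = 1]
Product: (1)·(1) = 1.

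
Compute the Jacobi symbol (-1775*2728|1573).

0

By multiplicativity, (-1775·2728|1573) = (-1775|1573)·(2728|1573).
First factor (-1775|1573):
(-1775|1573)
  = (1371|1573)    [-1775 ≡ 1371 mod 1573]
  = (1573|1371)    [QR: 1573 ≡ 1 mod 4, sign kept]
  = (202|1371)    [1573 ≡ 202 mod 1371]
  = -(101|1371)    [1371 ≡ 3 mod 8 ⇒ (2|1371) = -1]
  = -(1371|101)    [QR: 101 ≡ 1 mod 4, sign kept]
  = -(58|101)    [1371 ≡ 58 mod 101]
  = (29|101)    [101 ≡ 5 mod 8 ⇒ (2|101) = -1]
  = (101|29)    [QR: 29 ≡ 1 mod 4, sign kept]
  = (14|29)    [101 ≡ 14 mod 29]
  = -(7|29)    [29 ≡ 5 mod 8 ⇒ (2|29) = -1]
  = -(29|7)    [QR: 29 ≡ 1 mod 4, sign kept]
  = -(1|7)    [29 ≡ 1 mod 7]
  = -1    [(1|7) = 1]
Second factor (2728|1573):
(2728|1573)
  = (1155|1573)    [2728 ≡ 1155 mod 1573]
  = (1573|1155)    [QR: 1573 ≡ 1 mod 4, sign kept]
  = (418|1155)    [1573 ≡ 418 mod 1155]
  = -(209|1155)    [1155 ≡ 3 mod 8 ⇒ (2|1155) = -1]
  = -(1155|209)    [QR: 209 ≡ 1 mod 4, sign kept]
  = -(110|209)    [1155 ≡ 110 mod 209]
  = -(55|209)    [209 ≡ 1 mod 8 ⇒ (2|209) = +1]
  = -(209|55)    [QR: 209 ≡ 1 mod 4, sign kept]
  = -(44|55)    [209 ≡ 44 mod 55]
  = -(11|55)    [55 ≡ 7 mod 8 ⇒ (2|55)^2 = +1]
  = (55|11)    [QR: both ≡ 3 mod 4, sign flips]
  = (0|11)    [55 ≡ 0 mod 11]
  = 0    [numerator 0, gcd > 1]
Product: (-1)·(0) = 0.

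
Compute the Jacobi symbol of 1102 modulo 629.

Reduce the numerator: 1102 ≡ 473 (mod 629), so (1102/629) = (473/629).
473 ≡ 1 (mod 4), so quadratic reciprocity gives (473/629) = (629/473). Reduce: 629 ≡ 156 (mod 473). Now have (156/473).
Factor out 2: 156 = 2^2·39. Since 473 ≡ 1 (mod 8), (2/473) = +1, and (2/473)^2 = +1. Now have (39/473).
473 ≡ 1 (mod 4), so quadratic reciprocity gives (39/473) = (473/39). Reduce: 473 ≡ 5 (mod 39). Now have (5/39).
5 ≡ 1 (mod 4), so quadratic reciprocity gives (5/39) = (39/5). Reduce: 39 ≡ 4 (mod 5). Now have (4/5).
Factor out 2: 4 = 2^2. Since 5 ≡ 5 (mod 8), (2/5) = -1, and (2/5)^2 = +1. Now have (1/5).
(1/5) = 1. Collecting the sign factors: 1.

1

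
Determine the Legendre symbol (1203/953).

Reduce the numerator: 1203 ≡ 250 (mod 953), so (1203/953) = (250/953).
Factor out 2: 250 = 2·125. Since 953 ≡ 1 (mod 8), (2/953) = +1. Now have (125/953).
125 ≡ 1 (mod 4), so quadratic reciprocity gives (125/953) = (953/125). Reduce: 953 ≡ 78 (mod 125). Now have (78/125).
Factor out 2: 78 = 2·39. Since 125 ≡ 5 (mod 8), (2/125) = -1. Now have -(39/125).
125 ≡ 1 (mod 4), so quadratic reciprocity gives (39/125) = (125/39). Reduce: 125 ≡ 8 (mod 39). Now have -(8/39).
Factor out 2: 8 = 2^3. Since 39 ≡ 7 (mod 8), (2/39) = +1, and (2/39)^3 = +1. Now have -(1/39).
(1/39) = 1. Collecting the sign factors: -1.

-1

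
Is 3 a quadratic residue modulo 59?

(3/59)
  = -(59/3)    [QR: both ≡ 3 mod 4, sign flips]
  = -(2/3)    [59 ≡ 2 mod 3]
  = (1/3)    [3 ≡ 3 mod 8 ⇒ (2/3) = -1]
  = 1    [(1/3) = 1]
The Legendre symbol is 1, so x^2 ≡ 3 (mod 59) has solution.

yes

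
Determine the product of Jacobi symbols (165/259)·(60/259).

By multiplicativity, (165·60/259) = (165/259)·(60/259).
First factor (165/259):
165 ≡ 1 (mod 4), so quadratic reciprocity gives (165/259) = (259/165). Reduce: 259 ≡ 94 (mod 165). Now have (94/165).
Factor out 2: 94 = 2·47. Since 165 ≡ 5 (mod 8), (2/165) = -1. Now have -(47/165).
165 ≡ 1 (mod 4), so quadratic reciprocity gives (47/165) = (165/47). Reduce: 165 ≡ 24 (mod 47). Now have -(24/47).
Factor out 2: 24 = 2^3·3. Since 47 ≡ 7 (mod 8), (2/47) = +1, and (2/47)^3 = +1. Now have -(3/47).
Both 3 ≡ 3 and 47 ≡ 3 (mod 4), so reciprocity gives (3/47) = -(47/3). Reduce: 47 ≡ 2 (mod 3). Now have (2/3).
Factor out 2: 2 = 2. Since 3 ≡ 3 (mod 8), (2/3) = -1. Now have -(1/3).
(1/3) = 1. Collecting the sign factors: -1.
Second factor (60/259):
Factor out 2: 60 = 2^2·15. Since 259 ≡ 3 (mod 8), (2/259) = -1, and (2/259)^2 = +1. Now have (15/259).
Both 15 ≡ 3 and 259 ≡ 3 (mod 4), so reciprocity gives (15/259) = -(259/15). Reduce: 259 ≡ 4 (mod 15). Now have -(4/15).
Factor out 2: 4 = 2^2. Since 15 ≡ 7 (mod 8), (2/15) = +1, and (2/15)^2 = +1. Now have -(1/15).
(1/15) = 1. Collecting the sign factors: -1.
Product: (-1)·(-1) = 1.

1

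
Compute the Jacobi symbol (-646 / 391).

0

Reduce the numerator: -646 ≡ 136 (mod 391), so (-646 / 391) = (136 / 391).
Factor out 2: 136 = 2^3·17. Since 391 ≡ 7 (mod 8), (2 / 391) = +1, and (2 / 391)^3 = +1. Now have (17 / 391).
17 ≡ 1 (mod 4), so quadratic reciprocity gives (17 / 391) = (391 / 17). Reduce: 391 ≡ 0 (mod 17). Now have (0 / 17).
The numerator is now 0 with denominator 17 > 1: the symbol is 0.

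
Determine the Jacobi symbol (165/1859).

(165/1859)
  = (1859/165)    [QR: 165 ≡ 1 mod 4, sign kept]
  = (44/165)    [1859 ≡ 44 mod 165]
  = (11/165)    [165 ≡ 5 mod 8 ⇒ (2/165)^2 = +1]
  = (165/11)    [QR: 165 ≡ 1 mod 4, sign kept]
  = (0/11)    [165 ≡ 0 mod 11]
  = 0    [numerator 0, gcd > 1]

0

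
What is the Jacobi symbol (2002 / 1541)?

(2002 / 1541)
  = (461 / 1541)    [2002 ≡ 461 mod 1541]
  = (1541 / 461)    [QR: 461 ≡ 1 mod 4, sign kept]
  = (158 / 461)    [1541 ≡ 158 mod 461]
  = -(79 / 461)    [461 ≡ 5 mod 8 ⇒ (2 / 461) = -1]
  = -(461 / 79)    [QR: 461 ≡ 1 mod 4, sign kept]
  = -(66 / 79)    [461 ≡ 66 mod 79]
  = -(33 / 79)    [79 ≡ 7 mod 8 ⇒ (2 / 79) = +1]
  = -(79 / 33)    [QR: 33 ≡ 1 mod 4, sign kept]
  = -(13 / 33)    [79 ≡ 13 mod 33]
  = -(33 / 13)    [QR: 13 ≡ 1 mod 4, sign kept]
  = -(7 / 13)    [33 ≡ 7 mod 13]
  = -(13 / 7)    [QR: 13 ≡ 1 mod 4, sign kept]
  = -(6 / 7)    [13 ≡ 6 mod 7]
  = -(3 / 7)    [7 ≡ 7 mod 8 ⇒ (2 / 7) = +1]
  = (7 / 3)    [QR: both ≡ 3 mod 4, sign flips]
  = (1 / 3)    [7 ≡ 1 mod 3]
  = 1    [(1 / 3) = 1]

1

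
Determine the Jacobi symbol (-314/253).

Reduce the numerator: -314 ≡ 192 (mod 253), so (-314/253) = (192/253).
Factor out 2: 192 = 2^6·3. Since 253 ≡ 5 (mod 8), (2/253) = -1, and (2/253)^6 = +1. Now have (3/253).
253 ≡ 1 (mod 4), so quadratic reciprocity gives (3/253) = (253/3). Reduce: 253 ≡ 1 (mod 3). Now have (1/3).
(1/3) = 1. Collecting the sign factors: 1.

1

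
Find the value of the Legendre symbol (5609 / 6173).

5609 ≡ 1 (mod 4), so quadratic reciprocity gives (5609 / 6173) = (6173 / 5609). Reduce: 6173 ≡ 564 (mod 5609). Now have (564 / 5609).
Factor out 2: 564 = 2^2·141. Since 5609 ≡ 1 (mod 8), (2 / 5609) = +1, and (2 / 5609)^2 = +1. Now have (141 / 5609).
141 ≡ 1 (mod 4), so quadratic reciprocity gives (141 / 5609) = (5609 / 141). Reduce: 5609 ≡ 110 (mod 141). Now have (110 / 141).
Factor out 2: 110 = 2·55. Since 141 ≡ 5 (mod 8), (2 / 141) = -1. Now have -(55 / 141).
141 ≡ 1 (mod 4), so quadratic reciprocity gives (55 / 141) = (141 / 55). Reduce: 141 ≡ 31 (mod 55). Now have -(31 / 55).
Both 31 ≡ 3 and 55 ≡ 3 (mod 4), so reciprocity gives (31 / 55) = -(55 / 31). Reduce: 55 ≡ 24 (mod 31). Now have (24 / 31).
Factor out 2: 24 = 2^3·3. Since 31 ≡ 7 (mod 8), (2 / 31) = +1, and (2 / 31)^3 = +1. Now have (3 / 31).
Both 3 ≡ 3 and 31 ≡ 3 (mod 4), so reciprocity gives (3 / 31) = -(31 / 3). Reduce: 31 ≡ 1 (mod 3). Now have -(1 / 3).
(1 / 3) = 1. Collecting the sign factors: -1.

-1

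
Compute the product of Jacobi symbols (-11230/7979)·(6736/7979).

By multiplicativity, (-11230·6736/7979) = (-11230/7979)·(6736/7979).
First factor (-11230/7979):
Pull out -1: (-11230/7979) = (-1/7979)·(11230/7979). Since 7979 ≡ 3 (mod 4), (-1/7979) = -1. Now have -(11230/7979).
Reduce the numerator: 11230 ≡ 3251 (mod 7979), so (11230/7979) = (3251/7979).
Both 3251 ≡ 3 and 7979 ≡ 3 (mod 4), so reciprocity gives (3251/7979) = -(7979/3251). Reduce: 7979 ≡ 1477 (mod 3251). Now have (1477/3251).
1477 ≡ 1 (mod 4), so quadratic reciprocity gives (1477/3251) = (3251/1477). Reduce: 3251 ≡ 297 (mod 1477). Now have (297/1477).
297 ≡ 1 (mod 4), so quadratic reciprocity gives (297/1477) = (1477/297). Reduce: 1477 ≡ 289 (mod 297). Now have (289/297).
289 ≡ 1 (mod 4), so quadratic reciprocity gives (289/297) = (297/289). Reduce: 297 ≡ 8 (mod 289). Now have (8/289).
Factor out 2: 8 = 2^3. Since 289 ≡ 1 (mod 8), (2/289) = +1, and (2/289)^3 = +1. Now have (1/289).
(1/289) = 1. Collecting the sign factors: 1.
Second factor (6736/7979):
Factor out 2: 6736 = 2^4·421. Since 7979 ≡ 3 (mod 8), (2/7979) = -1, and (2/7979)^4 = +1. Now have (421/7979).
421 ≡ 1 (mod 4), so quadratic reciprocity gives (421/7979) = (7979/421). Reduce: 7979 ≡ 401 (mod 421). Now have (401/421).
401 ≡ 1 (mod 4), so quadratic reciprocity gives (401/421) = (421/401). Reduce: 421 ≡ 20 (mod 401). Now have (20/401).
Factor out 2: 20 = 2^2·5. Since 401 ≡ 1 (mod 8), (2/401) = +1, and (2/401)^2 = +1. Now have (5/401).
5 ≡ 1 (mod 4), so quadratic reciprocity gives (5/401) = (401/5). Reduce: 401 ≡ 1 (mod 5). Now have (1/5).
(1/5) = 1. Collecting the sign factors: 1.
Product: (1)·(1) = 1.

1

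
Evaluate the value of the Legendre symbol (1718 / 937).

(1718 / 937)
  = (781 / 937)    [1718 ≡ 781 mod 937]
  = (937 / 781)    [QR: 781 ≡ 1 mod 4, sign kept]
  = (156 / 781)    [937 ≡ 156 mod 781]
  = (39 / 781)    [781 ≡ 5 mod 8 ⇒ (2 / 781)^2 = +1]
  = (781 / 39)    [QR: 781 ≡ 1 mod 4, sign kept]
  = (1 / 39)    [781 ≡ 1 mod 39]
  = 1    [(1 / 39) = 1]

1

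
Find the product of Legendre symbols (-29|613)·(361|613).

1

By multiplicativity, (-29·361|613) = (-29|613)·(361|613).
First factor (-29|613):
Reduce the numerator: -29 ≡ 584 (mod 613), so (-29|613) = (584|613).
Factor out 2: 584 = 2^3·73. Since 613 ≡ 5 (mod 8), (2|613) = -1, and (2|613)^3 = -1. Now have -(73|613).
73 ≡ 1 (mod 4), so quadratic reciprocity gives (73|613) = (613|73). Reduce: 613 ≡ 29 (mod 73). Now have -(29|73).
29 ≡ 1 (mod 4), so quadratic reciprocity gives (29|73) = (73|29). Reduce: 73 ≡ 15 (mod 29). Now have -(15|29).
29 ≡ 1 (mod 4), so quadratic reciprocity gives (15|29) = (29|15). Reduce: 29 ≡ 14 (mod 15). Now have -(14|15).
Factor out 2: 14 = 2·7. Since 15 ≡ 7 (mod 8), (2|15) = +1. Now have -(7|15).
Both 7 ≡ 3 and 15 ≡ 3 (mod 4), so reciprocity gives (7|15) = -(15|7). Reduce: 15 ≡ 1 (mod 7). Now have (1|7).
(1|7) = 1. Collecting the sign factors: 1.
Second factor (361|613):
361 ≡ 1 (mod 4), so quadratic reciprocity gives (361|613) = (613|361). Reduce: 613 ≡ 252 (mod 361). Now have (252|361).
Factor out 2: 252 = 2^2·63. Since 361 ≡ 1 (mod 8), (2|361) = +1, and (2|361)^2 = +1. Now have (63|361).
361 ≡ 1 (mod 4), so quadratic reciprocity gives (63|361) = (361|63). Reduce: 361 ≡ 46 (mod 63). Now have (46|63).
Factor out 2: 46 = 2·23. Since 63 ≡ 7 (mod 8), (2|63) = +1. Now have (23|63).
Both 23 ≡ 3 and 63 ≡ 3 (mod 4), so reciprocity gives (23|63) = -(63|23). Reduce: 63 ≡ 17 (mod 23). Now have -(17|23).
17 ≡ 1 (mod 4), so quadratic reciprocity gives (17|23) = (23|17). Reduce: 23 ≡ 6 (mod 17). Now have -(6|17).
Factor out 2: 6 = 2·3. Since 17 ≡ 1 (mod 8), (2|17) = +1. Now have -(3|17).
17 ≡ 1 (mod 4), so quadratic reciprocity gives (3|17) = (17|3). Reduce: 17 ≡ 2 (mod 3). Now have -(2|3).
Factor out 2: 2 = 2. Since 3 ≡ 3 (mod 8), (2|3) = -1. Now have (1|3).
(1|3) = 1. Collecting the sign factors: 1.
Product: (1)·(1) = 1.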